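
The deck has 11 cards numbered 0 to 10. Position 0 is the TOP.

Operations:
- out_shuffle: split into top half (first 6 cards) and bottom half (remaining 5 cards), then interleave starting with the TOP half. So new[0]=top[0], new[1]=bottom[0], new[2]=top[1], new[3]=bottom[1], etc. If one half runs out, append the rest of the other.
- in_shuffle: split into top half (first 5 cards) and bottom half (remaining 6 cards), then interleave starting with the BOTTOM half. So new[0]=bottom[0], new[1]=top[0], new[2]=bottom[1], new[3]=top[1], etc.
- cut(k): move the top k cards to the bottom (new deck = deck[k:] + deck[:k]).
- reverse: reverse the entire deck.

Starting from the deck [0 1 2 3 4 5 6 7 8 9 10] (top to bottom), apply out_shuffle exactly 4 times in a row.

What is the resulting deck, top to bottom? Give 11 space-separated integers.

After op 1 (out_shuffle): [0 6 1 7 2 8 3 9 4 10 5]
After op 2 (out_shuffle): [0 3 6 9 1 4 7 10 2 5 8]
After op 3 (out_shuffle): [0 7 3 10 6 2 9 5 1 8 4]
After op 4 (out_shuffle): [0 9 7 5 3 1 10 8 6 4 2]

Answer: 0 9 7 5 3 1 10 8 6 4 2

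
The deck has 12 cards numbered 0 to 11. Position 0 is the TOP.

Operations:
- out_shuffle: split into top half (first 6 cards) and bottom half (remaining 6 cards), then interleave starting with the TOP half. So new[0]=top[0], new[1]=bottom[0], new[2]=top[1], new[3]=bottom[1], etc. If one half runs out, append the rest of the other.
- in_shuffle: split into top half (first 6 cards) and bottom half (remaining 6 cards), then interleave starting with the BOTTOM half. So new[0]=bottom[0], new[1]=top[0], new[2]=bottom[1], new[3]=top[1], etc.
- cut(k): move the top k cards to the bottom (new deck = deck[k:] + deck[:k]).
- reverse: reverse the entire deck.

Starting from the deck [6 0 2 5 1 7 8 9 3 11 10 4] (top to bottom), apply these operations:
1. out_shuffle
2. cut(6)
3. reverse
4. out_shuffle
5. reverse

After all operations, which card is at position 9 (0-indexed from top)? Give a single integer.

Answer: 2

Derivation:
After op 1 (out_shuffle): [6 8 0 9 2 3 5 11 1 10 7 4]
After op 2 (cut(6)): [5 11 1 10 7 4 6 8 0 9 2 3]
After op 3 (reverse): [3 2 9 0 8 6 4 7 10 1 11 5]
After op 4 (out_shuffle): [3 4 2 7 9 10 0 1 8 11 6 5]
After op 5 (reverse): [5 6 11 8 1 0 10 9 7 2 4 3]
Position 9: card 2.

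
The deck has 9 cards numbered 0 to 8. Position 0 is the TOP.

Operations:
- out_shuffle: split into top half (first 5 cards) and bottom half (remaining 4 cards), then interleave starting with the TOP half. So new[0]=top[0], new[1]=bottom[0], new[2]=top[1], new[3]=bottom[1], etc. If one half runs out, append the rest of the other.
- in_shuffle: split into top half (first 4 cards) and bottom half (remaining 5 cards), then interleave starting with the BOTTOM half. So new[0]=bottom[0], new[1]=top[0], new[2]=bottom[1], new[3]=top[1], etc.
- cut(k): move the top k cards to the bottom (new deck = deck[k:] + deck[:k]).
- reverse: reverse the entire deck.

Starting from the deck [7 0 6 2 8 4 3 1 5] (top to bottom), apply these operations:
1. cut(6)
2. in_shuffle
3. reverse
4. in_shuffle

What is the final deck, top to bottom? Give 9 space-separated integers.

After op 1 (cut(6)): [3 1 5 7 0 6 2 8 4]
After op 2 (in_shuffle): [0 3 6 1 2 5 8 7 4]
After op 3 (reverse): [4 7 8 5 2 1 6 3 0]
After op 4 (in_shuffle): [2 4 1 7 6 8 3 5 0]

Answer: 2 4 1 7 6 8 3 5 0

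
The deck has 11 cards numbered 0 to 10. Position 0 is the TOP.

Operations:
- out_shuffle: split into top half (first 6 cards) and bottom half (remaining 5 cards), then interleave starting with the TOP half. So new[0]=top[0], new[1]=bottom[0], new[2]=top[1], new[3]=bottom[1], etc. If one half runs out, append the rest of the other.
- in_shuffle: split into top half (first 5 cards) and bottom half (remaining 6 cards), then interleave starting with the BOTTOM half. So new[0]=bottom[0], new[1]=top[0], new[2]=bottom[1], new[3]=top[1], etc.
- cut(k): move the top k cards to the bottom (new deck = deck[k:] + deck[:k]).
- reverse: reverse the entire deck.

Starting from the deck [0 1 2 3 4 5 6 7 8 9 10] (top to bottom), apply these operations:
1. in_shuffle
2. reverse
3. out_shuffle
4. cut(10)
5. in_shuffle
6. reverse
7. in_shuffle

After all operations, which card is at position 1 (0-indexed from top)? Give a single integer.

After op 1 (in_shuffle): [5 0 6 1 7 2 8 3 9 4 10]
After op 2 (reverse): [10 4 9 3 8 2 7 1 6 0 5]
After op 3 (out_shuffle): [10 7 4 1 9 6 3 0 8 5 2]
After op 4 (cut(10)): [2 10 7 4 1 9 6 3 0 8 5]
After op 5 (in_shuffle): [9 2 6 10 3 7 0 4 8 1 5]
After op 6 (reverse): [5 1 8 4 0 7 3 10 6 2 9]
After op 7 (in_shuffle): [7 5 3 1 10 8 6 4 2 0 9]
Position 1: card 5.

Answer: 5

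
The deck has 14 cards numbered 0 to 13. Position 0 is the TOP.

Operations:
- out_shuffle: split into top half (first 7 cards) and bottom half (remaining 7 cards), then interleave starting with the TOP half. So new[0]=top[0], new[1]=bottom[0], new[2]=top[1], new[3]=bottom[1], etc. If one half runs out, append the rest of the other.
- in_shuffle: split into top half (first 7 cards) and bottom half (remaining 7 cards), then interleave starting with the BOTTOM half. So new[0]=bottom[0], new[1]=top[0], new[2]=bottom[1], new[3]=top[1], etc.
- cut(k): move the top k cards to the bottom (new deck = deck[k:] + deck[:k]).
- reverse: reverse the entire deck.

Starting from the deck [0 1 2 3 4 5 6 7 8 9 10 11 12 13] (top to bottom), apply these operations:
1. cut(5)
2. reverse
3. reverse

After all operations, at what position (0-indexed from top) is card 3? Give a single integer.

After op 1 (cut(5)): [5 6 7 8 9 10 11 12 13 0 1 2 3 4]
After op 2 (reverse): [4 3 2 1 0 13 12 11 10 9 8 7 6 5]
After op 3 (reverse): [5 6 7 8 9 10 11 12 13 0 1 2 3 4]
Card 3 is at position 12.

Answer: 12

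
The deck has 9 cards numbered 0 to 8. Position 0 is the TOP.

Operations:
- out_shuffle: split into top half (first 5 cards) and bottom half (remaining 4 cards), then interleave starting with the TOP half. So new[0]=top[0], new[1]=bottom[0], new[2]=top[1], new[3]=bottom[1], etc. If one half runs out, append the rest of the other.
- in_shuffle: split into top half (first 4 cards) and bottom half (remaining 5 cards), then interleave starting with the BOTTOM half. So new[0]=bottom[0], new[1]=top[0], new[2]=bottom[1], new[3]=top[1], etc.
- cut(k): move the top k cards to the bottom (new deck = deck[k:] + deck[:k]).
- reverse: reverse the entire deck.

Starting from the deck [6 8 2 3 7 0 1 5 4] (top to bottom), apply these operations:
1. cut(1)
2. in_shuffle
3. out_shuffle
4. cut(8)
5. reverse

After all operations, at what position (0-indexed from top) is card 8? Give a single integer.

After op 1 (cut(1)): [8 2 3 7 0 1 5 4 6]
After op 2 (in_shuffle): [0 8 1 2 5 3 4 7 6]
After op 3 (out_shuffle): [0 3 8 4 1 7 2 6 5]
After op 4 (cut(8)): [5 0 3 8 4 1 7 2 6]
After op 5 (reverse): [6 2 7 1 4 8 3 0 5]
Card 8 is at position 5.

Answer: 5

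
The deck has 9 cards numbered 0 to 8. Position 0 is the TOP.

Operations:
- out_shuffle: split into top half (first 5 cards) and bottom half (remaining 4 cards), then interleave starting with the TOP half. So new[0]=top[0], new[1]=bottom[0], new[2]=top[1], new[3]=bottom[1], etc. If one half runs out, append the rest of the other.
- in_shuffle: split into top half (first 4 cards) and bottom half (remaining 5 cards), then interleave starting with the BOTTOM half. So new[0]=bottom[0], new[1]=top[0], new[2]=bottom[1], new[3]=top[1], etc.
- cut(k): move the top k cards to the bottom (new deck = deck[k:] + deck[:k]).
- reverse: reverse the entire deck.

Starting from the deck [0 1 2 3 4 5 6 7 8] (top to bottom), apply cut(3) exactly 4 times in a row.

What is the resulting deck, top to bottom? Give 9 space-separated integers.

Answer: 3 4 5 6 7 8 0 1 2

Derivation:
After op 1 (cut(3)): [3 4 5 6 7 8 0 1 2]
After op 2 (cut(3)): [6 7 8 0 1 2 3 4 5]
After op 3 (cut(3)): [0 1 2 3 4 5 6 7 8]
After op 4 (cut(3)): [3 4 5 6 7 8 0 1 2]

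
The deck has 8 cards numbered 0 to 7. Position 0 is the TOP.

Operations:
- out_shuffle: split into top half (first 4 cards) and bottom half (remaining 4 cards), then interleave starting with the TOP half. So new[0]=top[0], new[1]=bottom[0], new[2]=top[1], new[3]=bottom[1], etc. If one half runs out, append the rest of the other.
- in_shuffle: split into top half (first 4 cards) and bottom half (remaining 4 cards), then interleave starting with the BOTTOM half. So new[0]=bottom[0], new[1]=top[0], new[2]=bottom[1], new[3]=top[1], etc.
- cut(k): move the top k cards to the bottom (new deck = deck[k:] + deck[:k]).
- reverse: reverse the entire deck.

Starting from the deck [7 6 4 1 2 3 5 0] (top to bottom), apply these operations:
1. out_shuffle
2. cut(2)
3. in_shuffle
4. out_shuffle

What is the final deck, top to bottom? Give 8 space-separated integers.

After op 1 (out_shuffle): [7 2 6 3 4 5 1 0]
After op 2 (cut(2)): [6 3 4 5 1 0 7 2]
After op 3 (in_shuffle): [1 6 0 3 7 4 2 5]
After op 4 (out_shuffle): [1 7 6 4 0 2 3 5]

Answer: 1 7 6 4 0 2 3 5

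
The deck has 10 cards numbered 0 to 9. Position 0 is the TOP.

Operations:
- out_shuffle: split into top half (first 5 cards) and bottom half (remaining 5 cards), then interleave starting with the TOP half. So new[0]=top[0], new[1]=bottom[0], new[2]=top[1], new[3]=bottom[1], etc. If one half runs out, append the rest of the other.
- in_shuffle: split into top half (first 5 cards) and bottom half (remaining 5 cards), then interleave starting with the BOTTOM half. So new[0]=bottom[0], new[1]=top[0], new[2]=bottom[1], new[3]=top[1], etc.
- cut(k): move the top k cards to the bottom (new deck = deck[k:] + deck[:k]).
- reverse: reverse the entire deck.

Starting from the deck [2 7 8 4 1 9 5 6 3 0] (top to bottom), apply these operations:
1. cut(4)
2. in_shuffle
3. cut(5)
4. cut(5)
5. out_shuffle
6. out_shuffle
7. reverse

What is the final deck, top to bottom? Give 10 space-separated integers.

Answer: 3 2 7 8 4 1 9 5 6 0

Derivation:
After op 1 (cut(4)): [1 9 5 6 3 0 2 7 8 4]
After op 2 (in_shuffle): [0 1 2 9 7 5 8 6 4 3]
After op 3 (cut(5)): [5 8 6 4 3 0 1 2 9 7]
After op 4 (cut(5)): [0 1 2 9 7 5 8 6 4 3]
After op 5 (out_shuffle): [0 5 1 8 2 6 9 4 7 3]
After op 6 (out_shuffle): [0 6 5 9 1 4 8 7 2 3]
After op 7 (reverse): [3 2 7 8 4 1 9 5 6 0]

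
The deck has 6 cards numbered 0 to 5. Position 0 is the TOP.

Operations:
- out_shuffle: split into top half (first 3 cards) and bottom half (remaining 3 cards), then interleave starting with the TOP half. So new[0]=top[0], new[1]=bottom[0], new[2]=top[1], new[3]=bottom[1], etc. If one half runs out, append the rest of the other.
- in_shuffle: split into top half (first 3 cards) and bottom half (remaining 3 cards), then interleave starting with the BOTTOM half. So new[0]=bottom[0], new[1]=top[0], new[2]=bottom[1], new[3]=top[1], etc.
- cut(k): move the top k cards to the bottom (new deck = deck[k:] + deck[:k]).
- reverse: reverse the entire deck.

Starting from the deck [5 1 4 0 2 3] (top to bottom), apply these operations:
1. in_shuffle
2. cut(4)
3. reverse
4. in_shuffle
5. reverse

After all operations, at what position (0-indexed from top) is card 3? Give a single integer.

After op 1 (in_shuffle): [0 5 2 1 3 4]
After op 2 (cut(4)): [3 4 0 5 2 1]
After op 3 (reverse): [1 2 5 0 4 3]
After op 4 (in_shuffle): [0 1 4 2 3 5]
After op 5 (reverse): [5 3 2 4 1 0]
Card 3 is at position 1.

Answer: 1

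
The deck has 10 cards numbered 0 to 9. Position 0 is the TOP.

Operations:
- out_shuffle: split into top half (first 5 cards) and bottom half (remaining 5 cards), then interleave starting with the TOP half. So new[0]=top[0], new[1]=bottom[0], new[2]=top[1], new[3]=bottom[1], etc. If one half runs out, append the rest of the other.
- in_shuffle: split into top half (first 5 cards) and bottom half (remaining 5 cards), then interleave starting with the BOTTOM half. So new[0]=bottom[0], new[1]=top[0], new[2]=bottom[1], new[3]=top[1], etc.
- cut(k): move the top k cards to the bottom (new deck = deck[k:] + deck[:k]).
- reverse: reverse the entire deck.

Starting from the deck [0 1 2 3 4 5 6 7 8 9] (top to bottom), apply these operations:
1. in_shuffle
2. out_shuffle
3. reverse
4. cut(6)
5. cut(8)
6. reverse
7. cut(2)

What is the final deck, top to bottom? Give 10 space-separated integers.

Answer: 7 4 5 2 0 8 6 3 1 9

Derivation:
After op 1 (in_shuffle): [5 0 6 1 7 2 8 3 9 4]
After op 2 (out_shuffle): [5 2 0 8 6 3 1 9 7 4]
After op 3 (reverse): [4 7 9 1 3 6 8 0 2 5]
After op 4 (cut(6)): [8 0 2 5 4 7 9 1 3 6]
After op 5 (cut(8)): [3 6 8 0 2 5 4 7 9 1]
After op 6 (reverse): [1 9 7 4 5 2 0 8 6 3]
After op 7 (cut(2)): [7 4 5 2 0 8 6 3 1 9]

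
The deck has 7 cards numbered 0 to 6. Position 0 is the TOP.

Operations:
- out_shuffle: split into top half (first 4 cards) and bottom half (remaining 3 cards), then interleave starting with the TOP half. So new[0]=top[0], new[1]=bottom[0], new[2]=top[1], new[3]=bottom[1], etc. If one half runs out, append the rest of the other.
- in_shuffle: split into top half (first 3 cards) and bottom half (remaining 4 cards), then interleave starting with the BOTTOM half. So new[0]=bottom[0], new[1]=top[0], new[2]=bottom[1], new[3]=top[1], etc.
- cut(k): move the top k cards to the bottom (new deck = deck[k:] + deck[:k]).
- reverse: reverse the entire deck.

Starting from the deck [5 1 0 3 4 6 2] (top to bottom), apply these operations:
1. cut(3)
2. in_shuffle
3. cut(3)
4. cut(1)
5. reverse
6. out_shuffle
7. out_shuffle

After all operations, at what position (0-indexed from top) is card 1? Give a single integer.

After op 1 (cut(3)): [3 4 6 2 5 1 0]
After op 2 (in_shuffle): [2 3 5 4 1 6 0]
After op 3 (cut(3)): [4 1 6 0 2 3 5]
After op 4 (cut(1)): [1 6 0 2 3 5 4]
After op 5 (reverse): [4 5 3 2 0 6 1]
After op 6 (out_shuffle): [4 0 5 6 3 1 2]
After op 7 (out_shuffle): [4 3 0 1 5 2 6]
Card 1 is at position 3.

Answer: 3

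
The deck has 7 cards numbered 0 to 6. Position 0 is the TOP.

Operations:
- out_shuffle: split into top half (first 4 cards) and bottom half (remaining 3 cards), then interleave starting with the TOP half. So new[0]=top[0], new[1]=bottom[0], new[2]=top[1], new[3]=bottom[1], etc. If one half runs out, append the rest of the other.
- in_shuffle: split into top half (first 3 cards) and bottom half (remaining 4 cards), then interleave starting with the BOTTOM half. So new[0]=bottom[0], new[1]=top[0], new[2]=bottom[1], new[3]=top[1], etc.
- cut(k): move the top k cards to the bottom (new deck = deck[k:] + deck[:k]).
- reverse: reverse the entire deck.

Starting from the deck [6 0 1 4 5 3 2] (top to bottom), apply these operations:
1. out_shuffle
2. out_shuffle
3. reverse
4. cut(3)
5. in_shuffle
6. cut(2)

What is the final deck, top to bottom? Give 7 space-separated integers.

After op 1 (out_shuffle): [6 5 0 3 1 2 4]
After op 2 (out_shuffle): [6 1 5 2 0 4 3]
After op 3 (reverse): [3 4 0 2 5 1 6]
After op 4 (cut(3)): [2 5 1 6 3 4 0]
After op 5 (in_shuffle): [6 2 3 5 4 1 0]
After op 6 (cut(2)): [3 5 4 1 0 6 2]

Answer: 3 5 4 1 0 6 2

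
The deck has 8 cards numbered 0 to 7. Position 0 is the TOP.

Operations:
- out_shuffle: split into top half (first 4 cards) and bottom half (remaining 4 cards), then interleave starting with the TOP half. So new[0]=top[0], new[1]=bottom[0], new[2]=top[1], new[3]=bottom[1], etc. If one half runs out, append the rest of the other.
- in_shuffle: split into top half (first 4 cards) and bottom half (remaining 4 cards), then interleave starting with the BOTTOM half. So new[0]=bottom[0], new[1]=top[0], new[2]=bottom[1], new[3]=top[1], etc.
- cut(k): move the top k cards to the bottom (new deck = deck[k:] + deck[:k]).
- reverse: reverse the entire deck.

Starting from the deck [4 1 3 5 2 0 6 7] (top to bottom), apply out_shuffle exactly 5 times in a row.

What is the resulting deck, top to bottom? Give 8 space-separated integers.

Answer: 4 3 2 6 1 5 0 7

Derivation:
After op 1 (out_shuffle): [4 2 1 0 3 6 5 7]
After op 2 (out_shuffle): [4 3 2 6 1 5 0 7]
After op 3 (out_shuffle): [4 1 3 5 2 0 6 7]
After op 4 (out_shuffle): [4 2 1 0 3 6 5 7]
After op 5 (out_shuffle): [4 3 2 6 1 5 0 7]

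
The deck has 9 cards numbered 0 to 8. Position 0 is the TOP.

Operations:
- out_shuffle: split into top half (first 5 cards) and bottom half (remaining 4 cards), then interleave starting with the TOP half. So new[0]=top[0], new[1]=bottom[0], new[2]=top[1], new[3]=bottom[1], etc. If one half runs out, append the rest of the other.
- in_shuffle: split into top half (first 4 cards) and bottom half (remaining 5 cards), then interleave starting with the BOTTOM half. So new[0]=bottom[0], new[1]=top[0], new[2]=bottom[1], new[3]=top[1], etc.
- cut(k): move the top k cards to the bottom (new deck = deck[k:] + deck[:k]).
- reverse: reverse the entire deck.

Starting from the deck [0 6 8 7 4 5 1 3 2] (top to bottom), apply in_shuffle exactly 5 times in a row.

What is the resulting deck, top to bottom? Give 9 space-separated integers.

After op 1 (in_shuffle): [4 0 5 6 1 8 3 7 2]
After op 2 (in_shuffle): [1 4 8 0 3 5 7 6 2]
After op 3 (in_shuffle): [3 1 5 4 7 8 6 0 2]
After op 4 (in_shuffle): [7 3 8 1 6 5 0 4 2]
After op 5 (in_shuffle): [6 7 5 3 0 8 4 1 2]

Answer: 6 7 5 3 0 8 4 1 2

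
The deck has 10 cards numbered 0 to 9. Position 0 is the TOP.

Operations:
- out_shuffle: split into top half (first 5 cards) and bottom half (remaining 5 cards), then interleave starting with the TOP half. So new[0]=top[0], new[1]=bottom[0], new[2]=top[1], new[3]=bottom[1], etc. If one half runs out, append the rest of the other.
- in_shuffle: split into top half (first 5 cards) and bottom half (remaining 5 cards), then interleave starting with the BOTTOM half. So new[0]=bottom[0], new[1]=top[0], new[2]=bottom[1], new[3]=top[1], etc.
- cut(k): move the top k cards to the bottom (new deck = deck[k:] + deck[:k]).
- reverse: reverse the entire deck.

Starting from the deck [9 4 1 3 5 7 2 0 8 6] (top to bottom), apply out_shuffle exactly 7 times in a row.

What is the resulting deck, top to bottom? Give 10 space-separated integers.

Answer: 9 7 4 2 1 0 3 8 5 6

Derivation:
After op 1 (out_shuffle): [9 7 4 2 1 0 3 8 5 6]
After op 2 (out_shuffle): [9 0 7 3 4 8 2 5 1 6]
After op 3 (out_shuffle): [9 8 0 2 7 5 3 1 4 6]
After op 4 (out_shuffle): [9 5 8 3 0 1 2 4 7 6]
After op 5 (out_shuffle): [9 1 5 2 8 4 3 7 0 6]
After op 6 (out_shuffle): [9 4 1 3 5 7 2 0 8 6]
After op 7 (out_shuffle): [9 7 4 2 1 0 3 8 5 6]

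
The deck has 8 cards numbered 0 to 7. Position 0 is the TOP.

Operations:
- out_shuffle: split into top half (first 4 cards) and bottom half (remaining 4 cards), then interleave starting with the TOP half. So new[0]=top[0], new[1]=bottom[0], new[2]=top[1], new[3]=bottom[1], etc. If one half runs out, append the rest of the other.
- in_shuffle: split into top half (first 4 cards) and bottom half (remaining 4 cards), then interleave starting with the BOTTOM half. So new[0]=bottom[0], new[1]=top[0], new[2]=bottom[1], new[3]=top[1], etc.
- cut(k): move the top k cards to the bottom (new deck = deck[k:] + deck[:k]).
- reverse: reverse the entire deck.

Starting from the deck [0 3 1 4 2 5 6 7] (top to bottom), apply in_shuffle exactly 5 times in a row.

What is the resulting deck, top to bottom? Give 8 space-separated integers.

After op 1 (in_shuffle): [2 0 5 3 6 1 7 4]
After op 2 (in_shuffle): [6 2 1 0 7 5 4 3]
After op 3 (in_shuffle): [7 6 5 2 4 1 3 0]
After op 4 (in_shuffle): [4 7 1 6 3 5 0 2]
After op 5 (in_shuffle): [3 4 5 7 0 1 2 6]

Answer: 3 4 5 7 0 1 2 6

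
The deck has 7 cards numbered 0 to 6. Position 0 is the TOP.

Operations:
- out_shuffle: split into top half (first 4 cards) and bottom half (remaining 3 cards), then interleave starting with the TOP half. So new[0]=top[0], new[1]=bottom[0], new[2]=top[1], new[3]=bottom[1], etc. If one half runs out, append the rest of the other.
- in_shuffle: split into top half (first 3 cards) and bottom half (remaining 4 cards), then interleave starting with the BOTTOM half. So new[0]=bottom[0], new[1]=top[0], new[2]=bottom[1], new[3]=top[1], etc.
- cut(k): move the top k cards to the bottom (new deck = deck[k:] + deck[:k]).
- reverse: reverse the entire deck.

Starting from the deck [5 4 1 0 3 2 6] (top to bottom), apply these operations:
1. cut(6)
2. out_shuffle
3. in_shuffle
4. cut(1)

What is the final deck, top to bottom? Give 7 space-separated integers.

After op 1 (cut(6)): [6 5 4 1 0 3 2]
After op 2 (out_shuffle): [6 0 5 3 4 2 1]
After op 3 (in_shuffle): [3 6 4 0 2 5 1]
After op 4 (cut(1)): [6 4 0 2 5 1 3]

Answer: 6 4 0 2 5 1 3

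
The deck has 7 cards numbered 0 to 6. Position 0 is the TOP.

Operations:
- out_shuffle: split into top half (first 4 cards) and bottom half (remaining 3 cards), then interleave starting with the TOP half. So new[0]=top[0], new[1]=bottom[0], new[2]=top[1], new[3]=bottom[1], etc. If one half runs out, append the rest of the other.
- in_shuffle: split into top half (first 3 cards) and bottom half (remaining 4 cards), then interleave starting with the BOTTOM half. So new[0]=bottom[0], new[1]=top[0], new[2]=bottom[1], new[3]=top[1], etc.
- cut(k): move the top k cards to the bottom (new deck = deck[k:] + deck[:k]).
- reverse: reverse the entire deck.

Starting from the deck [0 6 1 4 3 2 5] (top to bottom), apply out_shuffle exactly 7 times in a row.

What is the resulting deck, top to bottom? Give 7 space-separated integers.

After op 1 (out_shuffle): [0 3 6 2 1 5 4]
After op 2 (out_shuffle): [0 1 3 5 6 4 2]
After op 3 (out_shuffle): [0 6 1 4 3 2 5]
After op 4 (out_shuffle): [0 3 6 2 1 5 4]
After op 5 (out_shuffle): [0 1 3 5 6 4 2]
After op 6 (out_shuffle): [0 6 1 4 3 2 5]
After op 7 (out_shuffle): [0 3 6 2 1 5 4]

Answer: 0 3 6 2 1 5 4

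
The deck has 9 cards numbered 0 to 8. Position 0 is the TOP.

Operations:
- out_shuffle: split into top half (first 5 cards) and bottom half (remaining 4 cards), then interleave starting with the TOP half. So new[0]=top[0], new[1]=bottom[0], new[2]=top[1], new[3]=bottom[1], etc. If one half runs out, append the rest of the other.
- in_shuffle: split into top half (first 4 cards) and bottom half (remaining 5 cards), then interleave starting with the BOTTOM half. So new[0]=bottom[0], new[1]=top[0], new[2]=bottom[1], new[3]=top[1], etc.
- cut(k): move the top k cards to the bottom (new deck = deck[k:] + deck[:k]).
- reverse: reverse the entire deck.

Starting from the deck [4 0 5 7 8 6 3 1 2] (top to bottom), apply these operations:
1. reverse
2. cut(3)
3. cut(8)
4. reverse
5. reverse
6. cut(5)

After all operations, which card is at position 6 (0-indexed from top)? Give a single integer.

After op 1 (reverse): [2 1 3 6 8 7 5 0 4]
After op 2 (cut(3)): [6 8 7 5 0 4 2 1 3]
After op 3 (cut(8)): [3 6 8 7 5 0 4 2 1]
After op 4 (reverse): [1 2 4 0 5 7 8 6 3]
After op 5 (reverse): [3 6 8 7 5 0 4 2 1]
After op 6 (cut(5)): [0 4 2 1 3 6 8 7 5]
Position 6: card 8.

Answer: 8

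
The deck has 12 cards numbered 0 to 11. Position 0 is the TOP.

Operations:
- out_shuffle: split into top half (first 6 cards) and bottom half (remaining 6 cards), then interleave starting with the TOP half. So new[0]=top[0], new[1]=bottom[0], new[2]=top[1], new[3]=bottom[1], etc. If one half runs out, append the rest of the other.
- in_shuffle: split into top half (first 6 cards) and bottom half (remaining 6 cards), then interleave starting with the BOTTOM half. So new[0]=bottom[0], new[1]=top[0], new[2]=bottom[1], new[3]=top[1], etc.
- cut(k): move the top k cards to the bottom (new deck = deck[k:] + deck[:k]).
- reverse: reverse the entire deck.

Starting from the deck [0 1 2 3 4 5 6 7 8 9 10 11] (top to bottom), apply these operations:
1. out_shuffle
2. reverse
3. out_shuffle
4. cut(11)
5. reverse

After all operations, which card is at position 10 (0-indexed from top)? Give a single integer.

Answer: 11

Derivation:
After op 1 (out_shuffle): [0 6 1 7 2 8 3 9 4 10 5 11]
After op 2 (reverse): [11 5 10 4 9 3 8 2 7 1 6 0]
After op 3 (out_shuffle): [11 8 5 2 10 7 4 1 9 6 3 0]
After op 4 (cut(11)): [0 11 8 5 2 10 7 4 1 9 6 3]
After op 5 (reverse): [3 6 9 1 4 7 10 2 5 8 11 0]
Position 10: card 11.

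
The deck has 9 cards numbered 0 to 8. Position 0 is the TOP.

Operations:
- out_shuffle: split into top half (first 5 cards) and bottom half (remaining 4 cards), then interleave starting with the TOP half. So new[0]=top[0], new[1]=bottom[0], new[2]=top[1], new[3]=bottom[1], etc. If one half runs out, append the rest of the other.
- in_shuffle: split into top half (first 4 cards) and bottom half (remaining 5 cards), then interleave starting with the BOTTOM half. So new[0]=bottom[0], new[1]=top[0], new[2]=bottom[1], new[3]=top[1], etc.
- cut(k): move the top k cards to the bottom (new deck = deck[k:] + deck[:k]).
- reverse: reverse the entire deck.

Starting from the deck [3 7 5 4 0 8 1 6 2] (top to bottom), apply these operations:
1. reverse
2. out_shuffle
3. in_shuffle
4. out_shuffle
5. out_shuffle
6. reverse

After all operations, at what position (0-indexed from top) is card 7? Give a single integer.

After op 1 (reverse): [2 6 1 8 0 4 5 7 3]
After op 2 (out_shuffle): [2 4 6 5 1 7 8 3 0]
After op 3 (in_shuffle): [1 2 7 4 8 6 3 5 0]
After op 4 (out_shuffle): [1 6 2 3 7 5 4 0 8]
After op 5 (out_shuffle): [1 5 6 4 2 0 3 8 7]
After op 6 (reverse): [7 8 3 0 2 4 6 5 1]
Card 7 is at position 0.

Answer: 0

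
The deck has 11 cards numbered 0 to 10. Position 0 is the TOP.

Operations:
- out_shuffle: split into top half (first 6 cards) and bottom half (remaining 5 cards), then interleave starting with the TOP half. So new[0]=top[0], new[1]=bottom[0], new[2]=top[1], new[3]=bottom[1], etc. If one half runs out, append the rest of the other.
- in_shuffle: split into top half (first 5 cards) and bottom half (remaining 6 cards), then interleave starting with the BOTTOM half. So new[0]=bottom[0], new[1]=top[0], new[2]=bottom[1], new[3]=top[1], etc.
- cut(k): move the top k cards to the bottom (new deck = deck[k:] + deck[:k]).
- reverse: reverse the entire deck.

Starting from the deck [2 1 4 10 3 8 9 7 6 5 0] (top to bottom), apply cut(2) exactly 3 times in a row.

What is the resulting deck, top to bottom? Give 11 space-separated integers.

After op 1 (cut(2)): [4 10 3 8 9 7 6 5 0 2 1]
After op 2 (cut(2)): [3 8 9 7 6 5 0 2 1 4 10]
After op 3 (cut(2)): [9 7 6 5 0 2 1 4 10 3 8]

Answer: 9 7 6 5 0 2 1 4 10 3 8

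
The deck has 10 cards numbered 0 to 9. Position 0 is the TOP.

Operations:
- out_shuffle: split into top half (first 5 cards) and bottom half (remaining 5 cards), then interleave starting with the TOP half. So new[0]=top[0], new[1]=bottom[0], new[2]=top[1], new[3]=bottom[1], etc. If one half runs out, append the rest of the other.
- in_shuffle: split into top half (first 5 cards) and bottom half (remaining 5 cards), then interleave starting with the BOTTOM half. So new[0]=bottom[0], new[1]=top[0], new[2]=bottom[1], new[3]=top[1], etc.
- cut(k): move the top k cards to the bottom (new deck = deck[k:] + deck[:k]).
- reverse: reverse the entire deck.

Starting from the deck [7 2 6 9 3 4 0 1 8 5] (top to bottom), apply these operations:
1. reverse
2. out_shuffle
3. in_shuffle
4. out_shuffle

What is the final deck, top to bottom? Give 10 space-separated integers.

After op 1 (reverse): [5 8 1 0 4 3 9 6 2 7]
After op 2 (out_shuffle): [5 3 8 9 1 6 0 2 4 7]
After op 3 (in_shuffle): [6 5 0 3 2 8 4 9 7 1]
After op 4 (out_shuffle): [6 8 5 4 0 9 3 7 2 1]

Answer: 6 8 5 4 0 9 3 7 2 1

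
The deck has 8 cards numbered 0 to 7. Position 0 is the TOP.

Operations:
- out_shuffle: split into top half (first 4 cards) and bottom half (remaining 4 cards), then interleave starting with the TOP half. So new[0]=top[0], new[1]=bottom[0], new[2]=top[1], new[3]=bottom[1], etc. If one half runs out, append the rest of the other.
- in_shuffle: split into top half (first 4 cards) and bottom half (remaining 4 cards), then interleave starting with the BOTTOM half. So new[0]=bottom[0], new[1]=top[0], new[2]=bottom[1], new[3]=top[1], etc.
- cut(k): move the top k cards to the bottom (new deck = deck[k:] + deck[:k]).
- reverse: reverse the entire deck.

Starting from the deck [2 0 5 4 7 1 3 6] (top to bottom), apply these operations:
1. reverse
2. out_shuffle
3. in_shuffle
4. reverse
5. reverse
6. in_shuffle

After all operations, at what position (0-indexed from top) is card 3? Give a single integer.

After op 1 (reverse): [6 3 1 7 4 5 0 2]
After op 2 (out_shuffle): [6 4 3 5 1 0 7 2]
After op 3 (in_shuffle): [1 6 0 4 7 3 2 5]
After op 4 (reverse): [5 2 3 7 4 0 6 1]
After op 5 (reverse): [1 6 0 4 7 3 2 5]
After op 6 (in_shuffle): [7 1 3 6 2 0 5 4]
Card 3 is at position 2.

Answer: 2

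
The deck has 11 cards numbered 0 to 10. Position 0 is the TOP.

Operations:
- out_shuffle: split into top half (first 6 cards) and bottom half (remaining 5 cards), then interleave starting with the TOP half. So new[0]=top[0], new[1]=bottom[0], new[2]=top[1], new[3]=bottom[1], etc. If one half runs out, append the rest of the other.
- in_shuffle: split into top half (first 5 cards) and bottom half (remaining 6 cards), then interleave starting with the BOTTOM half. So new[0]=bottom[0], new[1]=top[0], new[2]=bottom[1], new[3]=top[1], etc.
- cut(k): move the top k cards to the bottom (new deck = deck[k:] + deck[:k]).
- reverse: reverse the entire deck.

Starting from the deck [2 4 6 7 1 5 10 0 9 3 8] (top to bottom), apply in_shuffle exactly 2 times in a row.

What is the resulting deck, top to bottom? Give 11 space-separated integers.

After op 1 (in_shuffle): [5 2 10 4 0 6 9 7 3 1 8]
After op 2 (in_shuffle): [6 5 9 2 7 10 3 4 1 0 8]

Answer: 6 5 9 2 7 10 3 4 1 0 8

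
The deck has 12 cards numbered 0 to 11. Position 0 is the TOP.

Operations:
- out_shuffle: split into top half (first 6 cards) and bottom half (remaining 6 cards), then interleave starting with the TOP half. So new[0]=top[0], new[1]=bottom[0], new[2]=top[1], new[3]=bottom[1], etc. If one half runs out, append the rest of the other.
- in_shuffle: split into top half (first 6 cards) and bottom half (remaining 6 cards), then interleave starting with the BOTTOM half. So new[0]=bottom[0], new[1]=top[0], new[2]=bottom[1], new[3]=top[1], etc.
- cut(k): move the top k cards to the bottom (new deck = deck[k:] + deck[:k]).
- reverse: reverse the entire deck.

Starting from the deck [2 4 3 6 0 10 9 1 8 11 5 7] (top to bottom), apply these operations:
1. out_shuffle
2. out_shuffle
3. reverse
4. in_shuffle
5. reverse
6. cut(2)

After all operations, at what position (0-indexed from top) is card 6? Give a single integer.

Answer: 1

Derivation:
After op 1 (out_shuffle): [2 9 4 1 3 8 6 11 0 5 10 7]
After op 2 (out_shuffle): [2 6 9 11 4 0 1 5 3 10 8 7]
After op 3 (reverse): [7 8 10 3 5 1 0 4 11 9 6 2]
After op 4 (in_shuffle): [0 7 4 8 11 10 9 3 6 5 2 1]
After op 5 (reverse): [1 2 5 6 3 9 10 11 8 4 7 0]
After op 6 (cut(2)): [5 6 3 9 10 11 8 4 7 0 1 2]
Card 6 is at position 1.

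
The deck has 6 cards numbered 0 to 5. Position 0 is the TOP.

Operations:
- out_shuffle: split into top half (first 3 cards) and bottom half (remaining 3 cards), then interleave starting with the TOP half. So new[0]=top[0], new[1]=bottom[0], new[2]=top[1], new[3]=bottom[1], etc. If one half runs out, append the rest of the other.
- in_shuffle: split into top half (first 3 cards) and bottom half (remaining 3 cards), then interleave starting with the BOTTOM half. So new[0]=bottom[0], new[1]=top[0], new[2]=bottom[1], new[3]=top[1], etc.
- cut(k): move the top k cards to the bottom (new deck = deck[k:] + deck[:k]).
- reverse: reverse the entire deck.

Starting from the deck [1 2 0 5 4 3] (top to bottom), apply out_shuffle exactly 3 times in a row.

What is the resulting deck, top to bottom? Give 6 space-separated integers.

Answer: 1 0 4 2 5 3

Derivation:
After op 1 (out_shuffle): [1 5 2 4 0 3]
After op 2 (out_shuffle): [1 4 5 0 2 3]
After op 3 (out_shuffle): [1 0 4 2 5 3]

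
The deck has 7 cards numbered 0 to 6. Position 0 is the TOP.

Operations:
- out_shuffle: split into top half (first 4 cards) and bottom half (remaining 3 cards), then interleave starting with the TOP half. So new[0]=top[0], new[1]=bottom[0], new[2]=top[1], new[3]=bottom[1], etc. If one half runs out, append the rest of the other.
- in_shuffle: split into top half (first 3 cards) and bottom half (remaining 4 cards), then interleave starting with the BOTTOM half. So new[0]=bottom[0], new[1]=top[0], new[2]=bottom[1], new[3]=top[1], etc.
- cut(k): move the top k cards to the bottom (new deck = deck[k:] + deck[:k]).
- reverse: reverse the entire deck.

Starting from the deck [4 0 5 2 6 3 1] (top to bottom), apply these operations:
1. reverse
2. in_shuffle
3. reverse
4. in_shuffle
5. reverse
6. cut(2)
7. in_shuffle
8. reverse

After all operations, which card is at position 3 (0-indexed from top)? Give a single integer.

Answer: 6

Derivation:
After op 1 (reverse): [1 3 6 2 5 0 4]
After op 2 (in_shuffle): [2 1 5 3 0 6 4]
After op 3 (reverse): [4 6 0 3 5 1 2]
After op 4 (in_shuffle): [3 4 5 6 1 0 2]
After op 5 (reverse): [2 0 1 6 5 4 3]
After op 6 (cut(2)): [1 6 5 4 3 2 0]
After op 7 (in_shuffle): [4 1 3 6 2 5 0]
After op 8 (reverse): [0 5 2 6 3 1 4]
Position 3: card 6.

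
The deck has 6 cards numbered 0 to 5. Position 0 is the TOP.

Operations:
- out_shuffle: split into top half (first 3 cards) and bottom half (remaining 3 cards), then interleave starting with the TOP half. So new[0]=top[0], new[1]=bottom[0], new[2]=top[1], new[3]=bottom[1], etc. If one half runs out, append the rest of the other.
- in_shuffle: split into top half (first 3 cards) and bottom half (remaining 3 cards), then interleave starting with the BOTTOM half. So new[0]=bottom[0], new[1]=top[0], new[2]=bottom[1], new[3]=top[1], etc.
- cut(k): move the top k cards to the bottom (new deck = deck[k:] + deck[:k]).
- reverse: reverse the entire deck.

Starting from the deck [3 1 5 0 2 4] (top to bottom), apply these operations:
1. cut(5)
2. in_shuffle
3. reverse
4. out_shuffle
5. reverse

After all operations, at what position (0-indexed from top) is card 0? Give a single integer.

After op 1 (cut(5)): [4 3 1 5 0 2]
After op 2 (in_shuffle): [5 4 0 3 2 1]
After op 3 (reverse): [1 2 3 0 4 5]
After op 4 (out_shuffle): [1 0 2 4 3 5]
After op 5 (reverse): [5 3 4 2 0 1]
Card 0 is at position 4.

Answer: 4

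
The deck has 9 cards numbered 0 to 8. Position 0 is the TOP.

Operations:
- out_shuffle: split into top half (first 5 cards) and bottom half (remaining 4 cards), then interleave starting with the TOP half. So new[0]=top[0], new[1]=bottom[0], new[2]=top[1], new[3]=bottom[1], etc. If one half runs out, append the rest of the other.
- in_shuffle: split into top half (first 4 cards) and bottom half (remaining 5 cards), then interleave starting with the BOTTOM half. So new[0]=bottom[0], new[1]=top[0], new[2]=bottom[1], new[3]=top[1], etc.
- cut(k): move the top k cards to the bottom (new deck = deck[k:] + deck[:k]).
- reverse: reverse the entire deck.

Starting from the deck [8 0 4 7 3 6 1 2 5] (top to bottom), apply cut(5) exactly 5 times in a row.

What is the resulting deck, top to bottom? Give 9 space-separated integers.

After op 1 (cut(5)): [6 1 2 5 8 0 4 7 3]
After op 2 (cut(5)): [0 4 7 3 6 1 2 5 8]
After op 3 (cut(5)): [1 2 5 8 0 4 7 3 6]
After op 4 (cut(5)): [4 7 3 6 1 2 5 8 0]
After op 5 (cut(5)): [2 5 8 0 4 7 3 6 1]

Answer: 2 5 8 0 4 7 3 6 1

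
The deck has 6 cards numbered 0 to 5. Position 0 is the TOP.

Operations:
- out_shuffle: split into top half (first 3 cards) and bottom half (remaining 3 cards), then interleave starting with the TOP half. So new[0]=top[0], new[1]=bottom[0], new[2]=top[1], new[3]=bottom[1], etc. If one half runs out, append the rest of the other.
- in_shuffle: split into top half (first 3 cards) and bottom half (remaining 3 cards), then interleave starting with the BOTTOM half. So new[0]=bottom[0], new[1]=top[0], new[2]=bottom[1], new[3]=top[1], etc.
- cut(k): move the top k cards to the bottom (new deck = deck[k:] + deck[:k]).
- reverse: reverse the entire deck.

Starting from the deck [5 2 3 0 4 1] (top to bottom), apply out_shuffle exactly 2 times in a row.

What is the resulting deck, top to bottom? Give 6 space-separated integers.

After op 1 (out_shuffle): [5 0 2 4 3 1]
After op 2 (out_shuffle): [5 4 0 3 2 1]

Answer: 5 4 0 3 2 1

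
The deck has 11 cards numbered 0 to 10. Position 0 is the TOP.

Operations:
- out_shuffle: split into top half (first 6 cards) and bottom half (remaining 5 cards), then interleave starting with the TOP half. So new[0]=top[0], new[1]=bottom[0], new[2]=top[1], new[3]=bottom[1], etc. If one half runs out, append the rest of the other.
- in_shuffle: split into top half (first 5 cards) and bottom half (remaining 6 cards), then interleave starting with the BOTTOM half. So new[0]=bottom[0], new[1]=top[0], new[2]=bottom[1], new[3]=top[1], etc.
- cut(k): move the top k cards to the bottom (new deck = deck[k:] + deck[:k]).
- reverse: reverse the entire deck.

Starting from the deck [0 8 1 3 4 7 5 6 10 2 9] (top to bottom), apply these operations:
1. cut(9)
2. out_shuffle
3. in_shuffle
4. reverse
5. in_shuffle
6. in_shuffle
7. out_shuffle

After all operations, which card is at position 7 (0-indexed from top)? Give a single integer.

After op 1 (cut(9)): [2 9 0 8 1 3 4 7 5 6 10]
After op 2 (out_shuffle): [2 4 9 7 0 5 8 6 1 10 3]
After op 3 (in_shuffle): [5 2 8 4 6 9 1 7 10 0 3]
After op 4 (reverse): [3 0 10 7 1 9 6 4 8 2 5]
After op 5 (in_shuffle): [9 3 6 0 4 10 8 7 2 1 5]
After op 6 (in_shuffle): [10 9 8 3 7 6 2 0 1 4 5]
After op 7 (out_shuffle): [10 2 9 0 8 1 3 4 7 5 6]
Position 7: card 4.

Answer: 4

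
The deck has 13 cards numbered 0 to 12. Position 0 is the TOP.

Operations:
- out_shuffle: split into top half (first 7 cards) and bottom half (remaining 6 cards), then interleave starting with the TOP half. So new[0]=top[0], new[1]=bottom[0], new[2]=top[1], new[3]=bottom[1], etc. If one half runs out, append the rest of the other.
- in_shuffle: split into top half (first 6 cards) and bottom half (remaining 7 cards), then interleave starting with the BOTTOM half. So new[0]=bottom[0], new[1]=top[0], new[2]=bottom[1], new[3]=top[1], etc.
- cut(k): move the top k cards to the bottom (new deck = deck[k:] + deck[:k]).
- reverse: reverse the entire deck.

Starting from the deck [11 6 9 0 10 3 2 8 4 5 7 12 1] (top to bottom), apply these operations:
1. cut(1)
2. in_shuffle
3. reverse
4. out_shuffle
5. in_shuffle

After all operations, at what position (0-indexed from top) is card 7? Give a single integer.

After op 1 (cut(1)): [6 9 0 10 3 2 8 4 5 7 12 1 11]
After op 2 (in_shuffle): [8 6 4 9 5 0 7 10 12 3 1 2 11]
After op 3 (reverse): [11 2 1 3 12 10 7 0 5 9 4 6 8]
After op 4 (out_shuffle): [11 0 2 5 1 9 3 4 12 6 10 8 7]
After op 5 (in_shuffle): [3 11 4 0 12 2 6 5 10 1 8 9 7]
Card 7 is at position 12.

Answer: 12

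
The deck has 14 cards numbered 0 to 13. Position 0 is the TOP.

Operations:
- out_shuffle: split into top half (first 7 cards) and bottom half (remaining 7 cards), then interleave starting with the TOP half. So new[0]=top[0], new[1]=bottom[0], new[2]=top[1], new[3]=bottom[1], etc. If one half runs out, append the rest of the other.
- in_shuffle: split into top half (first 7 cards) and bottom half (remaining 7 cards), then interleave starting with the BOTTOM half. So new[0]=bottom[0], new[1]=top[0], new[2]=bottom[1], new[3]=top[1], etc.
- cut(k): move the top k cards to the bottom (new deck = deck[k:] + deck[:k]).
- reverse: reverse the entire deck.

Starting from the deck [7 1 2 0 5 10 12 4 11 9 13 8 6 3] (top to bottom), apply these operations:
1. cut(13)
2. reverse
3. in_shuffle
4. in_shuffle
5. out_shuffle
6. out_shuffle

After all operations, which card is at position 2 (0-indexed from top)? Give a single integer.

After op 1 (cut(13)): [3 7 1 2 0 5 10 12 4 11 9 13 8 6]
After op 2 (reverse): [6 8 13 9 11 4 12 10 5 0 2 1 7 3]
After op 3 (in_shuffle): [10 6 5 8 0 13 2 9 1 11 7 4 3 12]
After op 4 (in_shuffle): [9 10 1 6 11 5 7 8 4 0 3 13 12 2]
After op 5 (out_shuffle): [9 8 10 4 1 0 6 3 11 13 5 12 7 2]
After op 6 (out_shuffle): [9 3 8 11 10 13 4 5 1 12 0 7 6 2]
Position 2: card 8.

Answer: 8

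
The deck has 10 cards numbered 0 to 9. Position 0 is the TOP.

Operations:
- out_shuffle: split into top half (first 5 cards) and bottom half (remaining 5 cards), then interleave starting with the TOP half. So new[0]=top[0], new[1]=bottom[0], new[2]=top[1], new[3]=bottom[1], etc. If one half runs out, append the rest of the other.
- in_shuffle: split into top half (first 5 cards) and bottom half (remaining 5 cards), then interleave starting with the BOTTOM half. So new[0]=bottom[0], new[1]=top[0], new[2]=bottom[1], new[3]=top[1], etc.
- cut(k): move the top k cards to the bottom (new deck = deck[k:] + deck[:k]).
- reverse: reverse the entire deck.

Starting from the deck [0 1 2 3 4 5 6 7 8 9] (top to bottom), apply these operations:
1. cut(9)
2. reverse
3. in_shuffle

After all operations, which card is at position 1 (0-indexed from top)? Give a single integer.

After op 1 (cut(9)): [9 0 1 2 3 4 5 6 7 8]
After op 2 (reverse): [8 7 6 5 4 3 2 1 0 9]
After op 3 (in_shuffle): [3 8 2 7 1 6 0 5 9 4]
Position 1: card 8.

Answer: 8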